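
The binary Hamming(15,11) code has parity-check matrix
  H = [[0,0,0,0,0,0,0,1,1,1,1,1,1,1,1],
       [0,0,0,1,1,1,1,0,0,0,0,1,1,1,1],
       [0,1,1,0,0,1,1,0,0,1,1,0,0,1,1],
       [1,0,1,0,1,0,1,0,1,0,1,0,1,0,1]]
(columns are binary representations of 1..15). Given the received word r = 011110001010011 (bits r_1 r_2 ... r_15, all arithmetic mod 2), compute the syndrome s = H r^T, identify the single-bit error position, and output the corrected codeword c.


s = (0, 0, 1, 1)^T, error position = 3, corrected codeword c = 010110001010011

Compute s = H r^T mod 2 one row at a time:
  s_1 = 0 + 1 + 0 + 1 + 0 + 0 + 1 + 1 = 4 ≡ 0 (mod 2).
  s_2 = 1 + 1 + 0 + 0 + 0 + 0 + 1 + 1 = 4 ≡ 0 (mod 2).
  s_3 = 1 + 1 + 0 + 0 + 0 + 1 + 1 + 1 = 5 ≡ 1 (mod 2).
  s_4 = 0 + 1 + 1 + 0 + 1 + 1 + 0 + 1 = 5 ≡ 1 (mod 2).
s = (0, 0, 1, 1)^T — this equals column 3 of H (binary 0011), so error is at position 3.
Correct: flip bit 3 of r = 011110001010011 to get c = 010110001010011.


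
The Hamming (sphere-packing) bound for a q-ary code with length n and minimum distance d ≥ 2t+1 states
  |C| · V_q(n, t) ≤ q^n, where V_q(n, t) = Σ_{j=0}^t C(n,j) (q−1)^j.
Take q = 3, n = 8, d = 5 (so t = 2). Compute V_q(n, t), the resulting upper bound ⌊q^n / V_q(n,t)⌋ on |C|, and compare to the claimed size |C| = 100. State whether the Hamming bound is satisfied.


V_q(n, t) = 129, q^n = 6561, Hamming bound = 50, |C| = 100 > bound (violated).

Step 1: Compute V_q(n, t) = Σ_{j=0}^2 C(n, j) (q−1)^j.
  j = 0: C(8,0)·(2)^0 = 1·1 = 1.
  j = 1: C(8,1)·(2)^1 = 8·2 = 16.
  j = 2: C(8,2)·(2)^2 = 28·4 = 112.
  V_q(n, t) = 1 + 16 + 112 = 129.
Step 2: q^n = 3^8 = 6561.
Step 3: Hamming bound ⌊q^n / V_q(n,t)⌋ = ⌊6561/129⌋ = 50.
Step 4: Compare |C| = 100 to 50: violated.
The claimed |C| lies above the Hamming bound, so no 3-ary code of length 8 with d ≥ 5 can have 100 codewords.


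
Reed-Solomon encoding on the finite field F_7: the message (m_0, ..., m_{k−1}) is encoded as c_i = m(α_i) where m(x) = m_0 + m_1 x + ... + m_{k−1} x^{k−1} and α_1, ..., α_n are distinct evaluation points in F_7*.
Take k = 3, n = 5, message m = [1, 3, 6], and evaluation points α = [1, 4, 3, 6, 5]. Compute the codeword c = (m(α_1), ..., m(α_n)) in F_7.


c = [3, 4, 1, 4, 5]

Message polynomial: m(x) = 1 + 3·x + 6·x^2 (mod 7).
For each evaluation point α_i, compute m(α_i) mod 7:
  α_1 = 1: Horner steps 6 → 2 → 3, so m(1) = 3.
  α_2 = 4: Horner steps 6 → 6 → 4, so m(4) = 4.
  α_3 = 3: Horner steps 6 → 0 → 1, so m(3) = 1.
  α_4 = 6: Horner steps 6 → 4 → 4, so m(6) = 4.
  α_5 = 5: Horner steps 6 → 5 → 5, so m(5) = 5.
Codeword c = [3, 4, 1, 4, 5] ∈ F_7^5.


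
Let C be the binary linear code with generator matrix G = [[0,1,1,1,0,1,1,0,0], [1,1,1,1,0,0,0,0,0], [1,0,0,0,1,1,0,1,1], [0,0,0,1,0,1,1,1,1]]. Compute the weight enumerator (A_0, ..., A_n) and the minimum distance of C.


Weight distribution: A_0 = 1, A_3 = 2, A_4 = 6, A_5 = 4, A_7 = 2, A_8 = 1. Minimum distance d = 3.

Enumerate all 2^4 = 16 messages m ∈ F_2^4.
For each, compute codeword c = mG in F_2^9, then tally its weight.
  m = 0000 → c = 000000000, weight = 0.
  m = 1000 → c = 011101100, weight = 5.
  m = 0100 → c = 111100000, weight = 4.
  m = 1100 → c = 100001100, weight = 3.
  m = 0010 → c = 100011011, weight = 5.
  m = 1010 → c = 111110111, weight = 8.
  m = 0110 → c = 011111011, weight = 7.
  m = 1110 → c = 000010111, weight = 4.
  m = 0001 → c = 000101111, weight = 5.
  m = 1001 → c = 011000011, weight = 4.
  m = 0101 → c = 111001111, weight = 7.
  m = 1101 → c = 100100011, weight = 4.
  m = 0011 → c = 100110100, weight = 4.
  m = 1011 → c = 111011000, weight = 5.
  m = 0111 → c = 011010100, weight = 4.
  m = 1111 → c = 000111000, weight = 3.
Tally weights:
  weight 0: 1 codewords.
  weight 3: 2 codewords.
  weight 4: 6 codewords.
  weight 5: 4 codewords.
  weight 7: 2 codewords.
  weight 8: 1 codewords.
Minimum distance d = smallest w > 0 with A_w > 0 = 3.
Sanity: Σ A_w = 16 = 2^4 = 16 ✓.


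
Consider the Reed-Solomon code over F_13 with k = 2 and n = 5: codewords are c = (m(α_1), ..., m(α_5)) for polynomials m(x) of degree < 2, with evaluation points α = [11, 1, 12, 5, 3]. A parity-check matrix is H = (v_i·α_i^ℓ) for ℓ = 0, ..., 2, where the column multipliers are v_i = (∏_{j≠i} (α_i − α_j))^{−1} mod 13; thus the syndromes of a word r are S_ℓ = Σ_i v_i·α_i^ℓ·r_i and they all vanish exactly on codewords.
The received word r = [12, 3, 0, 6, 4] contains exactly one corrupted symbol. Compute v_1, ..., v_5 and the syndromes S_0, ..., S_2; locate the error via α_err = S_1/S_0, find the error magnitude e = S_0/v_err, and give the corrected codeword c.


S = (3, 3, 3), error at position 2, error magnitude e = 1, c = [12, 2, 0, 6, 4].

Step 1: column multipliers v_i = (∏_{j≠i}(α_i − α_j))^{−1} mod 13.
  i = 1 (α = 11): (11−1)(11−12)(11−5)(11−3) = 10·(−1)·6·8 = −480 ≡ 1, so v_1 = 1^{−1} = 1 (mod 13).
  i = 2 (α = 1): (1−11)(1−12)(1−5)(1−3) = (−10)·(−11)·(−4)·(−2) = 880 ≡ 9, so v_2 = 9^{−1} = 3 (mod 13).
  i = 3 (α = 12): (12−11)(12−1)(12−5)(12−3) = 1·11·7·9 = 693 ≡ 4, so v_3 = 4^{−1} = 10 (mod 13).
  i = 4 (α = 5): (5−11)(5−1)(5−12)(5−3) = (−6)·4·(−7)·2 = 336 ≡ 11, so v_4 = 11^{−1} = 6 (mod 13).
  i = 5 (α = 3): (3−11)(3−1)(3−12)(3−5) = (−8)·2·(−9)·(−2) = −288 ≡ 11, so v_5 = 11^{−1} = 6 (mod 13).
  v = [1, 3, 10, 6, 6].
Step 2: syndromes of r = [12, 3, 0, 6, 4] (all sums mod 13).
  S_0 = Σ v_i r_i = 1·12 + 3·3 + 10·0 + 6·6 + 6·4 = 81 ≡ 3.
  S_1 = Σ v_i α_i r_i = 1·11·12 + 3·1·3 + 10·12·0 + 6·5·6 + 6·3·4 = 393 ≡ 3.
  α_i^2 mod 13 = [4, 1, 1, 12, 9].
  S_2 = Σ v_i α_i^2 r_i = 1·4·12 + 3·1·3 + 10·1·0 + 6·12·6 + 6·9·4 = 705 ≡ 3.
  S = (3, 3, 3) ≠ 0, so r is not a codeword (an error is present).
Step 3: locate the error. For a single error e at position i, S_ℓ = v_i·e·α_i^ℓ, so α_err = S_1/S_0.
  S_0^{−1} = 3^{−1} = 9 (mod 13), so α_err = 3·9 = 27 ≡ 1 = α_2. Error position i = 2.
  Consistency check: S_2/S_1 = 3·9 = 27 ≡ 1 = α_err ✓ (single-error assumption holds).
Step 4: error magnitude e = S_0/v_2 = S_0·∏_{j≠2}(α_2 − α_j) = 3·9 = 27 ≡ 1 (mod 13).
Step 5: correct position 2: c_2 = r_2 − e = 3 − 1 ≡ 2 (mod 13). Hence c = [12, 2, 0, 6, 4].
  Check: interpolating c through the α_i gives m(x) = 1 + 1·x (degree < 2) with m(α_i) = c_i for every i, so c is indeed a codeword.


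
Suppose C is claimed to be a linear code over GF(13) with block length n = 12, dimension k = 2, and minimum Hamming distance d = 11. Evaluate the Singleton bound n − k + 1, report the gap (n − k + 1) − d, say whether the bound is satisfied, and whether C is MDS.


Singleton RHS = n − k + 1 = 11, slack = 0, bound satisfied, MDS.

Singleton bound: d ≤ n − k + 1.
Here n = 12, k = 2, so n − k + 1 = 11.
Given d = 11, check d ≤ 11: YES.
Slack = (n − k + 1) − d = 0.
The code is MDS (slack = 0).
Description: the claimed parameters are [12, 2, 11]_13; such a code would be MDS (meets Singleton bound).


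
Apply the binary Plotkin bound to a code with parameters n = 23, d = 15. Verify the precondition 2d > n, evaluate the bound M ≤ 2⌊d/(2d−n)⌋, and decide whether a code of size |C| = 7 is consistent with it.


Plotkin bound M ≤ 4; given |C| = 7 > bound (violated).

Check applicability: 2d = 30, n = 23.
2d − n = 7 > 0, so Plotkin applies.
Compute d/(2d−n) = 15/7 ≈ 2.1429.
⌊d/(2d−n)⌋ = 2.
Plotkin bound: M ≤ 2·2 = 4.
Given |C| = 7, check: VIOLATED.
This |C| is above the Plotkin bound, so no binary code with n = 23, d = 15 and 7 codewords exists.


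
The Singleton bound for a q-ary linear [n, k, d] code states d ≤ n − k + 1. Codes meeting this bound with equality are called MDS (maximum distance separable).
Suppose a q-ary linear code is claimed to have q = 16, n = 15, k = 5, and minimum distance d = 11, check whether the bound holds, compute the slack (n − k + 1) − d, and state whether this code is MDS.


Singleton RHS = n − k + 1 = 11, slack = 0, bound satisfied, MDS.

Singleton bound: d ≤ n − k + 1.
Here n = 15, k = 5, so n − k + 1 = 11.
Given d = 11, check d ≤ 11: YES.
Slack = (n − k + 1) − d = 0.
The code is MDS (slack = 0).
Description: the claimed parameters are [15, 5, 11]_16; such a code would be MDS (meets Singleton bound).


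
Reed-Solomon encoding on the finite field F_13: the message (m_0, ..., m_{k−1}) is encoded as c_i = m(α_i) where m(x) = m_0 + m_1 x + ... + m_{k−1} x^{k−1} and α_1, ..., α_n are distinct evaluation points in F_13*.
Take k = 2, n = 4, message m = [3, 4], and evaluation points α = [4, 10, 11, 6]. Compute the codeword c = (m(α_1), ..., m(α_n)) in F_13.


c = [6, 4, 8, 1]

Message polynomial: m(x) = 3 + 4·x (mod 13).
For each evaluation point α_i, compute m(α_i) mod 13:
  α_1 = 4: Horner steps 4 → 6, so m(4) = 6.
  α_2 = 10: Horner steps 4 → 4, so m(10) = 4.
  α_3 = 11: Horner steps 4 → 8, so m(11) = 8.
  α_4 = 6: Horner steps 4 → 1, so m(6) = 1.
Codeword c = [6, 4, 8, 1] ∈ F_13^4.


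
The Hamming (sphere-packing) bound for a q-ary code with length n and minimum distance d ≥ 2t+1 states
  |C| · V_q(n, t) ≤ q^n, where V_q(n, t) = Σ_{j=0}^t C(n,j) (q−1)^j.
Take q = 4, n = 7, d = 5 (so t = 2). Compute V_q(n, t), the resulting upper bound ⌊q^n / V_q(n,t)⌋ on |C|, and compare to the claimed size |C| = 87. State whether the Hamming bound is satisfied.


V_q(n, t) = 211, q^n = 16384, Hamming bound = 77, |C| = 87 > bound (violated).

Step 1: Compute V_q(n, t) = Σ_{j=0}^2 C(n, j) (q−1)^j.
  j = 0: C(7,0)·(3)^0 = 1·1 = 1.
  j = 1: C(7,1)·(3)^1 = 7·3 = 21.
  j = 2: C(7,2)·(3)^2 = 21·9 = 189.
  V_q(n, t) = 1 + 21 + 189 = 211.
Step 2: q^n = 4^7 = 16384.
Step 3: Hamming bound ⌊q^n / V_q(n,t)⌋ = ⌊16384/211⌋ = 77.
Step 4: Compare |C| = 87 to 77: violated.
The claimed |C| lies above the Hamming bound, so no 4-ary code of length 7 with d ≥ 5 can have 87 codewords.


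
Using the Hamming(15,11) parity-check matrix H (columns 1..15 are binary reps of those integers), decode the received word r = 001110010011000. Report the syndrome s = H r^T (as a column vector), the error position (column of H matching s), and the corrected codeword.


s = (1, 1, 0, 1)^T, error position = 13, corrected codeword c = 001110010011100

Compute s = H r^T mod 2 one row at a time:
  s_1 = 1 + 0 + 0 + 1 + 1 + 0 + 0 + 0 = 3 ≡ 1 (mod 2).
  s_2 = 1 + 1 + 0 + 0 + 1 + 0 + 0 + 0 = 3 ≡ 1 (mod 2).
  s_3 = 0 + 1 + 0 + 0 + 0 + 1 + 0 + 0 = 2 ≡ 0 (mod 2).
  s_4 = 0 + 1 + 1 + 0 + 0 + 1 + 0 + 0 = 3 ≡ 1 (mod 2).
s = (1, 1, 0, 1)^T — this equals column 13 of H (binary 1101), so error is at position 13.
Correct: flip bit 13 of r = 001110010011000 to get c = 001110010011100.


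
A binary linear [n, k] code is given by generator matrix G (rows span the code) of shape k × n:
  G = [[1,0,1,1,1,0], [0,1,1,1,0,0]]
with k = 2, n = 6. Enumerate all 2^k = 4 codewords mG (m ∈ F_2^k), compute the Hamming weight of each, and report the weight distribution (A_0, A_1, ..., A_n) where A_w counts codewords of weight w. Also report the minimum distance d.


Weight distribution: A_0 = 1, A_3 = 2, A_4 = 1. Minimum distance d = 3.

Enumerate all 2^2 = 4 messages m ∈ F_2^2.
For each, compute codeword c = mG in F_2^6, then tally its weight.
  m = 00 → c = 000000, weight = 0.
  m = 10 → c = 101110, weight = 4.
  m = 01 → c = 011100, weight = 3.
  m = 11 → c = 110010, weight = 3.
Tally weights:
  weight 0: 1 codewords.
  weight 3: 2 codewords.
  weight 4: 1 codewords.
Minimum distance d = smallest w > 0 with A_w > 0 = 3.
Sanity: Σ A_w = 4 = 2^2 = 4 ✓.


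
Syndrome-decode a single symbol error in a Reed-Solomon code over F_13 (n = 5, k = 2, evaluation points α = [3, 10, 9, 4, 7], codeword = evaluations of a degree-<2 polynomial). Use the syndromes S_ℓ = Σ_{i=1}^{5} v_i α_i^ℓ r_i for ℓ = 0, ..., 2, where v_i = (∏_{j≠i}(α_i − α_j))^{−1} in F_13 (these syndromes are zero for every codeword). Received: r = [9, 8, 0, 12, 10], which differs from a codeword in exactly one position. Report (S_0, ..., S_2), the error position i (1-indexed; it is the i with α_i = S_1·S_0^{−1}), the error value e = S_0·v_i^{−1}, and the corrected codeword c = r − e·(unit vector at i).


S = (8, 11, 7), error at position 1, error magnitude e = 5, c = [4, 8, 0, 12, 10].

Step 1: column multipliers v_i = (∏_{j≠i}(α_i − α_j))^{−1} mod 13.
  i = 1 (α = 3): (3−10)(3−9)(3−4)(3−7) = (−7)·(−6)·(−1)·(−4) = 168 ≡ 12, so v_1 = 12^{−1} = 12 (mod 13).
  i = 2 (α = 10): (10−3)(10−9)(10−4)(10−7) = 7·1·6·3 = 126 ≡ 9, so v_2 = 9^{−1} = 3 (mod 13).
  i = 3 (α = 9): (9−3)(9−10)(9−4)(9−7) = 6·(−1)·5·2 = −60 ≡ 5, so v_3 = 5^{−1} = 8 (mod 13).
  i = 4 (α = 4): (4−3)(4−10)(4−9)(4−7) = 1·(−6)·(−5)·(−3) = −90 ≡ 1, so v_4 = 1^{−1} = 1 (mod 13).
  i = 5 (α = 7): (7−3)(7−10)(7−9)(7−4) = 4·(−3)·(−2)·3 = 72 ≡ 7, so v_5 = 7^{−1} = 2 (mod 13).
  v = [12, 3, 8, 1, 2].
Step 2: syndromes of r = [9, 8, 0, 12, 10] (all sums mod 13).
  S_0 = Σ v_i r_i = 12·9 + 3·8 + 8·0 + 1·12 + 2·10 = 164 ≡ 8.
  S_1 = Σ v_i α_i r_i = 12·3·9 + 3·10·8 + 8·9·0 + 1·4·12 + 2·7·10 = 752 ≡ 11.
  α_i^2 mod 13 = [9, 9, 3, 3, 10].
  S_2 = Σ v_i α_i^2 r_i = 12·9·9 + 3·9·8 + 8·3·0 + 1·3·12 + 2·10·10 = 1424 ≡ 7.
  S = (8, 11, 7) ≠ 0, so r is not a codeword (an error is present).
Step 3: locate the error. For a single error e at position i, S_ℓ = v_i·e·α_i^ℓ, so α_err = S_1/S_0.
  S_0^{−1} = 8^{−1} = 5 (mod 13), so α_err = 11·5 = 55 ≡ 3 = α_1. Error position i = 1.
  Consistency check: S_2/S_1 = 7·6 = 42 ≡ 3 = α_err ✓ (single-error assumption holds).
Step 4: error magnitude e = S_0/v_1 = S_0·∏_{j≠1}(α_1 − α_j) = 8·12 = 96 ≡ 5 (mod 13).
Step 5: correct position 1: c_1 = r_1 − e = 9 − 5 ≡ 4 (mod 13). Hence c = [4, 8, 0, 12, 10].
  Check: interpolating c through the α_i gives m(x) = 6 + 8·x (degree < 2) with m(α_i) = c_i for every i, so c is indeed a codeword.


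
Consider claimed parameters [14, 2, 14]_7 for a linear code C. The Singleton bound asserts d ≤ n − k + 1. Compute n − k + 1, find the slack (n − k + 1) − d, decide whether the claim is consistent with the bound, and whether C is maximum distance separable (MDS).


Singleton RHS = n − k + 1 = 13, slack = -1, bound violated (no such code; not MDS).

Singleton bound: d ≤ n − k + 1.
Here n = 14, k = 2, so n − k + 1 = 13.
Given d = 14, check d ≤ 13: NO.
Slack = (n − k + 1) − d = -1.
The slack is negative: d = 14 exceeds n − k + 1 = 13 by 1, so the Singleton bound is violated and no linear [14, 2, 14]_7 code can exist. In particular it is not MDS (MDS requires d = n − k + 1 exactly).
Description: the claimed parameters are [14, 2, 14]_7; such a code would be impossible (violates the Singleton bound).


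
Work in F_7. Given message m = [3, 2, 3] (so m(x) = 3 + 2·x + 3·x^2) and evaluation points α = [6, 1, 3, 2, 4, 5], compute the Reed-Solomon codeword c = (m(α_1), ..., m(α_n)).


c = [4, 1, 1, 5, 3, 4]

Message polynomial: m(x) = 3 + 2·x + 3·x^2 (mod 7).
For each evaluation point α_i, compute m(α_i) mod 7:
  α_1 = 6: Horner steps 3 → 6 → 4, so m(6) = 4.
  α_2 = 1: Horner steps 3 → 5 → 1, so m(1) = 1.
  α_3 = 3: Horner steps 3 → 4 → 1, so m(3) = 1.
  α_4 = 2: Horner steps 3 → 1 → 5, so m(2) = 5.
  α_5 = 4: Horner steps 3 → 0 → 3, so m(4) = 3.
  α_6 = 5: Horner steps 3 → 3 → 4, so m(5) = 4.
Codeword c = [4, 1, 1, 5, 3, 4] ∈ F_7^6.


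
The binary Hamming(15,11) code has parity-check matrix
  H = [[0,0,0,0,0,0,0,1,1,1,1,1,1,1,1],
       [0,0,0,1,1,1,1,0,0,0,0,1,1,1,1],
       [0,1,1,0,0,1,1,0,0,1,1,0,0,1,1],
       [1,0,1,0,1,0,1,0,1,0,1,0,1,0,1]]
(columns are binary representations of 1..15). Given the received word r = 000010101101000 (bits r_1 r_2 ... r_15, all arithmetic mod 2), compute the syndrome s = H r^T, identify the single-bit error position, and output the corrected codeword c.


s = (1, 1, 0, 1)^T, error position = 13, corrected codeword c = 000010101101100

Compute s = H r^T mod 2 one row at a time:
  s_1 = 0 + 1 + 1 + 0 + 1 + 0 + 0 + 0 = 3 ≡ 1 (mod 2).
  s_2 = 0 + 1 + 0 + 1 + 1 + 0 + 0 + 0 = 3 ≡ 1 (mod 2).
  s_3 = 0 + 0 + 0 + 1 + 1 + 0 + 0 + 0 = 2 ≡ 0 (mod 2).
  s_4 = 0 + 0 + 1 + 1 + 1 + 0 + 0 + 0 = 3 ≡ 1 (mod 2).
s = (1, 1, 0, 1)^T — this equals column 13 of H (binary 1101), so error is at position 13.
Correct: flip bit 13 of r = 000010101101000 to get c = 000010101101100.


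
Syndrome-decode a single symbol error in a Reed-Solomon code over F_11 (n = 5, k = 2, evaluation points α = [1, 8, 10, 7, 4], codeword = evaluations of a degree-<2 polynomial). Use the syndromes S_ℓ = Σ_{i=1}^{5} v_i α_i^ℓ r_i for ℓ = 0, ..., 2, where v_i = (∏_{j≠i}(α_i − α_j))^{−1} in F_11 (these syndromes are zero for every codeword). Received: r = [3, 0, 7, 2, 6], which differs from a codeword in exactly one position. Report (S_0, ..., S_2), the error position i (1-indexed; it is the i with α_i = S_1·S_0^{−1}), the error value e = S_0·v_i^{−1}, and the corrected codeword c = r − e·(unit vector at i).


S = (5, 9, 3), error at position 5, error magnitude e = 9, c = [3, 0, 7, 2, 8].

Step 1: column multipliers v_i = (∏_{j≠i}(α_i − α_j))^{−1} mod 11.
  i = 1 (α = 1): (1−8)(1−10)(1−7)(1−4) = (−7)·(−9)·(−6)·(−3) = 1134 ≡ 1, so v_1 = 1^{−1} = 1 (mod 11).
  i = 2 (α = 8): (8−1)(8−10)(8−7)(8−4) = 7·(−2)·1·4 = −56 ≡ 10, so v_2 = 10^{−1} = 10 (mod 11).
  i = 3 (α = 10): (10−1)(10−8)(10−7)(10−4) = 9·2·3·6 = 324 ≡ 5, so v_3 = 5^{−1} = 9 (mod 11).
  i = 4 (α = 7): (7−1)(7−8)(7−10)(7−4) = 6·(−1)·(−3)·3 = 54 ≡ 10, so v_4 = 10^{−1} = 10 (mod 11).
  i = 5 (α = 4): (4−1)(4−8)(4−10)(4−7) = 3·(−4)·(−6)·(−3) = −216 ≡ 4, so v_5 = 4^{−1} = 3 (mod 11).
  v = [1, 10, 9, 10, 3].
Step 2: syndromes of r = [3, 0, 7, 2, 6] (all sums mod 11).
  S_0 = Σ v_i r_i = 1·3 + 10·0 + 9·7 + 10·2 + 3·6 = 104 ≡ 5.
  S_1 = Σ v_i α_i r_i = 1·1·3 + 10·8·0 + 9·10·7 + 10·7·2 + 3·4·6 = 845 ≡ 9.
  α_i^2 mod 11 = [1, 9, 1, 5, 5].
  S_2 = Σ v_i α_i^2 r_i = 1·1·3 + 10·9·0 + 9·1·7 + 10·5·2 + 3·5·6 = 256 ≡ 3.
  S = (5, 9, 3) ≠ 0, so r is not a codeword (an error is present).
Step 3: locate the error. For a single error e at position i, S_ℓ = v_i·e·α_i^ℓ, so α_err = S_1/S_0.
  S_0^{−1} = 5^{−1} = 9 (mod 11), so α_err = 9·9 = 81 ≡ 4 = α_5. Error position i = 5.
  Consistency check: S_2/S_1 = 3·5 = 15 ≡ 4 = α_err ✓ (single-error assumption holds).
Step 4: error magnitude e = S_0/v_5 = S_0·∏_{j≠5}(α_5 − α_j) = 5·4 = 20 ≡ 9 (mod 11).
Step 5: correct position 5: c_5 = r_5 − e = 6 − 9 ≡ 8 (mod 11). Hence c = [3, 0, 7, 2, 8].
  Check: interpolating c through the α_i gives m(x) = 5 + 9·x (degree < 2) with m(α_i) = c_i for every i, so c is indeed a codeword.


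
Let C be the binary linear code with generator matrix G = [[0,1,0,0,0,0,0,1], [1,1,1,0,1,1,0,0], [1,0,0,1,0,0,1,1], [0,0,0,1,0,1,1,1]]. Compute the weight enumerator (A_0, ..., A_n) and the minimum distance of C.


Weight distribution: A_0 = 1, A_2 = 2, A_3 = 2, A_4 = 5, A_5 = 4, A_7 = 2. Minimum distance d = 2.

Enumerate all 2^4 = 16 messages m ∈ F_2^4.
For each, compute codeword c = mG in F_2^8, then tally its weight.
  m = 0000 → c = 00000000, weight = 0.
  m = 1000 → c = 01000001, weight = 2.
  m = 0100 → c = 11101100, weight = 5.
  m = 1100 → c = 10101101, weight = 5.
  m = 0010 → c = 10010011, weight = 4.
  m = 1010 → c = 11010010, weight = 4.
  m = 0110 → c = 01111111, weight = 7.
  m = 1110 → c = 00111110, weight = 5.
  m = 0001 → c = 00010111, weight = 4.
  m = 1001 → c = 01010110, weight = 4.
  m = 0101 → c = 11111011, weight = 7.
  m = 1101 → c = 10111010, weight = 5.
  m = 0011 → c = 10000100, weight = 2.
  m = 1011 → c = 11000101, weight = 4.
  m = 0111 → c = 01101000, weight = 3.
  m = 1111 → c = 00101001, weight = 3.
Tally weights:
  weight 0: 1 codewords.
  weight 2: 2 codewords.
  weight 3: 2 codewords.
  weight 4: 5 codewords.
  weight 5: 4 codewords.
  weight 7: 2 codewords.
Minimum distance d = smallest w > 0 with A_w > 0 = 2.
Sanity: Σ A_w = 16 = 2^4 = 16 ✓.


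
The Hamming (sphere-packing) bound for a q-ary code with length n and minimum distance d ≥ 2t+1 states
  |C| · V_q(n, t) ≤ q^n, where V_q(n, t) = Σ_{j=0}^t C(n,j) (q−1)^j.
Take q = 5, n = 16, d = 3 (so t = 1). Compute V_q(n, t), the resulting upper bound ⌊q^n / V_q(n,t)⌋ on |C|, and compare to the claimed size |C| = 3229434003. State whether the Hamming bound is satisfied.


V_q(n, t) = 65, q^n = 152587890625, Hamming bound = 2347506009, |C| = 3229434003 > bound (violated).

Step 1: Compute V_q(n, t) = Σ_{j=0}^1 C(n, j) (q−1)^j.
  j = 0: C(16,0)·(4)^0 = 1·1 = 1.
  j = 1: C(16,1)·(4)^1 = 16·4 = 64.
  V_q(n, t) = 1 + 64 = 65.
Step 2: q^n = 5^16 = 152587890625.
Step 3: Hamming bound ⌊q^n / V_q(n,t)⌋ = ⌊152587890625/65⌋ = 2347506009.
Step 4: Compare |C| = 3229434003 to 2347506009: violated.
The claimed |C| lies above the Hamming bound, so no 5-ary code of length 16 with d ≥ 3 can have 3229434003 codewords.


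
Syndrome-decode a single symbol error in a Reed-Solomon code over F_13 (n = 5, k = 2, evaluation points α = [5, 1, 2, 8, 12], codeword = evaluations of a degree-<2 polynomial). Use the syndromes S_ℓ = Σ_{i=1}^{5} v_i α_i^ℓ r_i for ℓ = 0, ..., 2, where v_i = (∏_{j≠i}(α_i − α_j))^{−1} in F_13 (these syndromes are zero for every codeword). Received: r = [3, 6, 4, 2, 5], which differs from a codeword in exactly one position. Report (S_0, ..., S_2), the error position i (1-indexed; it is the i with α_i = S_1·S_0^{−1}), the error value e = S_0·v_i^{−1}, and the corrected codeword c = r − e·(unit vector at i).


S = (5, 5, 5), error at position 2, error magnitude e = 6, c = [3, 0, 4, 2, 5].

Step 1: column multipliers v_i = (∏_{j≠i}(α_i − α_j))^{−1} mod 13.
  i = 1 (α = 5): (5−1)(5−2)(5−8)(5−12) = 4·3·(−3)·(−7) = 252 ≡ 5, so v_1 = 5^{−1} = 8 (mod 13).
  i = 2 (α = 1): (1−5)(1−2)(1−8)(1−12) = (−4)·(−1)·(−7)·(−11) = 308 ≡ 9, so v_2 = 9^{−1} = 3 (mod 13).
  i = 3 (α = 2): (2−5)(2−1)(2−8)(2−12) = (−3)·1·(−6)·(−10) = −180 ≡ 2, so v_3 = 2^{−1} = 7 (mod 13).
  i = 4 (α = 8): (8−5)(8−1)(8−2)(8−12) = 3·7·6·(−4) = −504 ≡ 3, so v_4 = 3^{−1} = 9 (mod 13).
  i = 5 (α = 12): (12−5)(12−1)(12−2)(12−8) = 7·11·10·4 = 3080 ≡ 12, so v_5 = 12^{−1} = 12 (mod 13).
  v = [8, 3, 7, 9, 12].
Step 2: syndromes of r = [3, 6, 4, 2, 5] (all sums mod 13).
  S_0 = Σ v_i r_i = 8·3 + 3·6 + 7·4 + 9·2 + 12·5 = 148 ≡ 5.
  S_1 = Σ v_i α_i r_i = 8·5·3 + 3·1·6 + 7·2·4 + 9·8·2 + 12·12·5 = 1058 ≡ 5.
  α_i^2 mod 13 = [12, 1, 4, 12, 1].
  S_2 = Σ v_i α_i^2 r_i = 8·12·3 + 3·1·6 + 7·4·4 + 9·12·2 + 12·1·5 = 694 ≡ 5.
  S = (5, 5, 5) ≠ 0, so r is not a codeword (an error is present).
Step 3: locate the error. For a single error e at position i, S_ℓ = v_i·e·α_i^ℓ, so α_err = S_1/S_0.
  S_0^{−1} = 5^{−1} = 8 (mod 13), so α_err = 5·8 = 40 ≡ 1 = α_2. Error position i = 2.
  Consistency check: S_2/S_1 = 5·8 = 40 ≡ 1 = α_err ✓ (single-error assumption holds).
Step 4: error magnitude e = S_0/v_2 = S_0·∏_{j≠2}(α_2 − α_j) = 5·9 = 45 ≡ 6 (mod 13).
Step 5: correct position 2: c_2 = r_2 − e = 6 − 6 ≡ 0 (mod 13). Hence c = [3, 0, 4, 2, 5].
  Check: interpolating c through the α_i gives m(x) = 9 + 4·x (degree < 2) with m(α_i) = c_i for every i, so c is indeed a codeword.


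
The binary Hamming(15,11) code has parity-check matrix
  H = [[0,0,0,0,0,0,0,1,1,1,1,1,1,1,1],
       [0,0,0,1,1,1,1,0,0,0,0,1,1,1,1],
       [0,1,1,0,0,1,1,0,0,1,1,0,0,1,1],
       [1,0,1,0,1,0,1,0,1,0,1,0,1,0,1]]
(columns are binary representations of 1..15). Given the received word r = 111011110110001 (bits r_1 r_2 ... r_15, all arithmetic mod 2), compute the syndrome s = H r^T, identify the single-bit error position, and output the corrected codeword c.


s = (0, 0, 1, 0)^T, error position = 2, corrected codeword c = 101011110110001

Compute s = H r^T mod 2 one row at a time:
  s_1 = 1 + 0 + 1 + 1 + 0 + 0 + 0 + 1 = 4 ≡ 0 (mod 2).
  s_2 = 0 + 1 + 1 + 1 + 0 + 0 + 0 + 1 = 4 ≡ 0 (mod 2).
  s_3 = 1 + 1 + 1 + 1 + 1 + 1 + 0 + 1 = 7 ≡ 1 (mod 2).
  s_4 = 1 + 1 + 1 + 1 + 0 + 1 + 0 + 1 = 6 ≡ 0 (mod 2).
s = (0, 0, 1, 0)^T — this equals column 2 of H (binary 0010), so error is at position 2.
Correct: flip bit 2 of r = 111011110110001 to get c = 101011110110001.


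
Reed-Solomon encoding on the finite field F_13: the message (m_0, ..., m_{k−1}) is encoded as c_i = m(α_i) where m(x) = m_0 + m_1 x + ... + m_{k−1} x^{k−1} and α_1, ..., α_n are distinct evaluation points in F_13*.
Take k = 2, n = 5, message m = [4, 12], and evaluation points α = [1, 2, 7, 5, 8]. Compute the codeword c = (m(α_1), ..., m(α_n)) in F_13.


c = [3, 2, 10, 12, 9]

Message polynomial: m(x) = 4 + 12·x (mod 13).
For each evaluation point α_i, compute m(α_i) mod 13:
  α_1 = 1: Horner steps 12 → 3, so m(1) = 3.
  α_2 = 2: Horner steps 12 → 2, so m(2) = 2.
  α_3 = 7: Horner steps 12 → 10, so m(7) = 10.
  α_4 = 5: Horner steps 12 → 12, so m(5) = 12.
  α_5 = 8: Horner steps 12 → 9, so m(8) = 9.
Codeword c = [3, 2, 10, 12, 9] ∈ F_13^5.


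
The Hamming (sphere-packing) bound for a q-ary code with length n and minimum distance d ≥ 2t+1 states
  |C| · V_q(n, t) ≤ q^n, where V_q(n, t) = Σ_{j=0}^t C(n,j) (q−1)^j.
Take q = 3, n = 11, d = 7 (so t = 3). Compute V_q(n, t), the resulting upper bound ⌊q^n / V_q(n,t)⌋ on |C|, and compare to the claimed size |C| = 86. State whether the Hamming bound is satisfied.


V_q(n, t) = 1563, q^n = 177147, Hamming bound = 113, |C| = 86 ≤ bound (satisfied).

Step 1: Compute V_q(n, t) = Σ_{j=0}^3 C(n, j) (q−1)^j.
  j = 0: C(11,0)·(2)^0 = 1·1 = 1.
  j = 1: C(11,1)·(2)^1 = 11·2 = 22.
  j = 2: C(11,2)·(2)^2 = 55·4 = 220.
  j = 3: C(11,3)·(2)^3 = 165·8 = 1320.
  V_q(n, t) = 1 + 22 + 220 + 1320 = 1563.
Step 2: q^n = 3^11 = 177147.
Step 3: Hamming bound ⌊q^n / V_q(n,t)⌋ = ⌊177147/1563⌋ = 113.
Step 4: Compare |C| = 86 to 113: satisfied.
The claimed |C| lies below the Hamming bound.


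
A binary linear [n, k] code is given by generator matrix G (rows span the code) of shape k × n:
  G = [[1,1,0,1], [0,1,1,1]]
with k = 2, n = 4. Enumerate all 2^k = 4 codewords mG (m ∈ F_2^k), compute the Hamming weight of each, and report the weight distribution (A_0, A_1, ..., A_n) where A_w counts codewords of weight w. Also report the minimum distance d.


Weight distribution: A_0 = 1, A_2 = 1, A_3 = 2. Minimum distance d = 2.

Enumerate all 2^2 = 4 messages m ∈ F_2^2.
For each, compute codeword c = mG in F_2^4, then tally its weight.
  m = 00 → c = 0000, weight = 0.
  m = 10 → c = 1101, weight = 3.
  m = 01 → c = 0111, weight = 3.
  m = 11 → c = 1010, weight = 2.
Tally weights:
  weight 0: 1 codewords.
  weight 2: 1 codewords.
  weight 3: 2 codewords.
Minimum distance d = smallest w > 0 with A_w > 0 = 2.
Sanity: Σ A_w = 4 = 2^2 = 4 ✓.


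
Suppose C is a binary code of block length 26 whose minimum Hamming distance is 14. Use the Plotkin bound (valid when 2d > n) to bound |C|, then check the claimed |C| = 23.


Plotkin bound M ≤ 14; given |C| = 23 > bound (violated).

Check applicability: 2d = 28, n = 26.
2d − n = 2 > 0, so Plotkin applies.
Compute d/(2d−n) = 14/2 ≈ 7.0000.
⌊d/(2d−n)⌋ = 7.
Plotkin bound: M ≤ 2·7 = 14.
Given |C| = 23, check: VIOLATED.
This |C| is above the Plotkin bound, so no binary code with n = 26, d = 14 and 23 codewords exists.


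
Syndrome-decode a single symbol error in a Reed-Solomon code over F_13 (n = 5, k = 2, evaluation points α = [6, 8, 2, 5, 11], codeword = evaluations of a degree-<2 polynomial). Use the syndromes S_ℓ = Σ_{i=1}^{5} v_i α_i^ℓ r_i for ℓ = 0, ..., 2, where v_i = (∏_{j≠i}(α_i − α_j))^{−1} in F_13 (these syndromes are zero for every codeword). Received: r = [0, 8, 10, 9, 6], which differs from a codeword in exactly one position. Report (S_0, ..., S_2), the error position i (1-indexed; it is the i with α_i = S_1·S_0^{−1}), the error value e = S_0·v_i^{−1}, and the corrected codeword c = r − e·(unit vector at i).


S = (3, 7, 12), error at position 5, error magnitude e = 12, c = [0, 8, 10, 9, 7].

Step 1: column multipliers v_i = (∏_{j≠i}(α_i − α_j))^{−1} mod 13.
  i = 1 (α = 6): (6−8)(6−2)(6−5)(6−11) = (−2)·4·1·(−5) = 40 ≡ 1, so v_1 = 1^{−1} = 1 (mod 13).
  i = 2 (α = 8): (8−6)(8−2)(8−5)(8−11) = 2·6·3·(−3) = −108 ≡ 9, so v_2 = 9^{−1} = 3 (mod 13).
  i = 3 (α = 2): (2−6)(2−8)(2−5)(2−11) = (−4)·(−6)·(−3)·(−9) = 648 ≡ 11, so v_3 = 11^{−1} = 6 (mod 13).
  i = 4 (α = 5): (5−6)(5−8)(5−2)(5−11) = (−1)·(−3)·3·(−6) = −54 ≡ 11, so v_4 = 11^{−1} = 6 (mod 13).
  i = 5 (α = 11): (11−6)(11−8)(11−2)(11−5) = 5·3·9·6 = 810 ≡ 4, so v_5 = 4^{−1} = 10 (mod 13).
  v = [1, 3, 6, 6, 10].
Step 2: syndromes of r = [0, 8, 10, 9, 6] (all sums mod 13).
  S_0 = Σ v_i r_i = 1·0 + 3·8 + 6·10 + 6·9 + 10·6 = 198 ≡ 3.
  S_1 = Σ v_i α_i r_i = 1·6·0 + 3·8·8 + 6·2·10 + 6·5·9 + 10·11·6 = 1242 ≡ 7.
  α_i^2 mod 13 = [10, 12, 4, 12, 4].
  S_2 = Σ v_i α_i^2 r_i = 1·10·0 + 3·12·8 + 6·4·10 + 6·12·9 + 10·4·6 = 1416 ≡ 12.
  S = (3, 7, 12) ≠ 0, so r is not a codeword (an error is present).
Step 3: locate the error. For a single error e at position i, S_ℓ = v_i·e·α_i^ℓ, so α_err = S_1/S_0.
  S_0^{−1} = 3^{−1} = 9 (mod 13), so α_err = 7·9 = 63 ≡ 11 = α_5. Error position i = 5.
  Consistency check: S_2/S_1 = 12·2 = 24 ≡ 11 = α_err ✓ (single-error assumption holds).
Step 4: error magnitude e = S_0/v_5 = S_0·∏_{j≠5}(α_5 − α_j) = 3·4 = 12 ≡ 12 (mod 13).
Step 5: correct position 5: c_5 = r_5 − e = 6 − 12 ≡ 7 (mod 13). Hence c = [0, 8, 10, 9, 7].
  Check: interpolating c through the α_i gives m(x) = 2 + 4·x (degree < 2) with m(α_i) = c_i for every i, so c is indeed a codeword.


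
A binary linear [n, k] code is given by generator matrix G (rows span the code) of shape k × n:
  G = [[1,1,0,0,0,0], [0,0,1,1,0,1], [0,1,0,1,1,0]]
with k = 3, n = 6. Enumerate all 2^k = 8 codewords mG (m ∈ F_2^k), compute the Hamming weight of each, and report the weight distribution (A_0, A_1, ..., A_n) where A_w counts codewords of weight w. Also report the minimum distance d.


Weight distribution: A_0 = 1, A_2 = 1, A_3 = 3, A_4 = 2, A_5 = 1. Minimum distance d = 2.

Enumerate all 2^3 = 8 messages m ∈ F_2^3.
For each, compute codeword c = mG in F_2^6, then tally its weight.
  m = 000 → c = 000000, weight = 0.
  m = 100 → c = 110000, weight = 2.
  m = 010 → c = 001101, weight = 3.
  m = 110 → c = 111101, weight = 5.
  m = 001 → c = 010110, weight = 3.
  m = 101 → c = 100110, weight = 3.
  m = 011 → c = 011011, weight = 4.
  m = 111 → c = 101011, weight = 4.
Tally weights:
  weight 0: 1 codewords.
  weight 2: 1 codewords.
  weight 3: 3 codewords.
  weight 4: 2 codewords.
  weight 5: 1 codewords.
Minimum distance d = smallest w > 0 with A_w > 0 = 2.
Sanity: Σ A_w = 8 = 2^3 = 8 ✓.


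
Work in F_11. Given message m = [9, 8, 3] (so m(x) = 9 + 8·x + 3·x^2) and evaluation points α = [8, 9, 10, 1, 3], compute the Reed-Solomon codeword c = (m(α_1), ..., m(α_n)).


c = [1, 5, 4, 9, 5]

Message polynomial: m(x) = 9 + 8·x + 3·x^2 (mod 11).
For each evaluation point α_i, compute m(α_i) mod 11:
  α_1 = 8: Horner steps 3 → 10 → 1, so m(8) = 1.
  α_2 = 9: Horner steps 3 → 2 → 5, so m(9) = 5.
  α_3 = 10: Horner steps 3 → 5 → 4, so m(10) = 4.
  α_4 = 1: Horner steps 3 → 0 → 9, so m(1) = 9.
  α_5 = 3: Horner steps 3 → 6 → 5, so m(3) = 5.
Codeword c = [1, 5, 4, 9, 5] ∈ F_11^5.


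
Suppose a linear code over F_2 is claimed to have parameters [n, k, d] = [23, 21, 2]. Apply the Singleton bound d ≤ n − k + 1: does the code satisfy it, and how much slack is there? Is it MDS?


Singleton RHS = n − k + 1 = 3, slack = 1, bound satisfied, not MDS.

Singleton bound: d ≤ n − k + 1.
Here n = 23, k = 21, so n − k + 1 = 3.
Given d = 2, check d ≤ 3: YES.
Slack = (n − k + 1) − d = 1.
The code is NOT MDS (slack = 1 > 0).
Description: the claimed parameters are [23, 21, 2]_2; such a code would be non-MDS.


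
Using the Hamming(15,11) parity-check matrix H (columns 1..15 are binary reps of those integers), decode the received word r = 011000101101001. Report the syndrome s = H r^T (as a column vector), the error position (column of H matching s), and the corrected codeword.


s = (0, 1, 1, 0)^T, error position = 6, corrected codeword c = 011001101101001

Compute s = H r^T mod 2 one row at a time:
  s_1 = 0 + 1 + 1 + 0 + 1 + 0 + 0 + 1 = 4 ≡ 0 (mod 2).
  s_2 = 0 + 0 + 0 + 1 + 1 + 0 + 0 + 1 = 3 ≡ 1 (mod 2).
  s_3 = 1 + 1 + 0 + 1 + 1 + 0 + 0 + 1 = 5 ≡ 1 (mod 2).
  s_4 = 0 + 1 + 0 + 1 + 1 + 0 + 0 + 1 = 4 ≡ 0 (mod 2).
s = (0, 1, 1, 0)^T — this equals column 6 of H (binary 0110), so error is at position 6.
Correct: flip bit 6 of r = 011000101101001 to get c = 011001101101001.


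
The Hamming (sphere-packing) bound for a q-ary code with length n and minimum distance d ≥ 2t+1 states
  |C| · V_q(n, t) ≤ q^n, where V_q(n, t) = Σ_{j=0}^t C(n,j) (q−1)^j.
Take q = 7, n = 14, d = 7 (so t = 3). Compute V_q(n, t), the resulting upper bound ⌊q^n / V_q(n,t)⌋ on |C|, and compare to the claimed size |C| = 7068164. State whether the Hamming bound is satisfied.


V_q(n, t) = 81985, q^n = 678223072849, Hamming bound = 8272526, |C| = 7068164 ≤ bound (satisfied).

Step 1: Compute V_q(n, t) = Σ_{j=0}^3 C(n, j) (q−1)^j.
  j = 0: C(14,0)·(6)^0 = 1·1 = 1.
  j = 1: C(14,1)·(6)^1 = 14·6 = 84.
  j = 2: C(14,2)·(6)^2 = 91·36 = 3276.
  j = 3: C(14,3)·(6)^3 = 364·216 = 78624.
  V_q(n, t) = 1 + 84 + 3276 + 78624 = 81985.
Step 2: q^n = 7^14 = 678223072849.
Step 3: Hamming bound ⌊q^n / V_q(n,t)⌋ = ⌊678223072849/81985⌋ = 8272526.
Step 4: Compare |C| = 7068164 to 8272526: satisfied.
The claimed |C| lies below the Hamming bound.


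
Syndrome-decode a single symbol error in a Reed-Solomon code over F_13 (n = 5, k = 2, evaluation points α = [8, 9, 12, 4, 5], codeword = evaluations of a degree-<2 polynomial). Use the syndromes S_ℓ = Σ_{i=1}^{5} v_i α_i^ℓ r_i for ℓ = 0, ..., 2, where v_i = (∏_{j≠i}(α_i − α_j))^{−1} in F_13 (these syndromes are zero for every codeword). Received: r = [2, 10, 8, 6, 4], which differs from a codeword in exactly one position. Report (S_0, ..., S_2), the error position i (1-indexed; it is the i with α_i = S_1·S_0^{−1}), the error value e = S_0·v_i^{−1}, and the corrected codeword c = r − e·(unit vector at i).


S = (9, 10, 1), error at position 4, error magnitude e = 10, c = [2, 10, 8, 9, 4].

Step 1: column multipliers v_i = (∏_{j≠i}(α_i − α_j))^{−1} mod 13.
  i = 1 (α = 8): (8−9)(8−12)(8−4)(8−5) = (−1)·(−4)·4·3 = 48 ≡ 9, so v_1 = 9^{−1} = 3 (mod 13).
  i = 2 (α = 9): (9−8)(9−12)(9−4)(9−5) = 1·(−3)·5·4 = −60 ≡ 5, so v_2 = 5^{−1} = 8 (mod 13).
  i = 3 (α = 12): (12−8)(12−9)(12−4)(12−5) = 4·3·8·7 = 672 ≡ 9, so v_3 = 9^{−1} = 3 (mod 13).
  i = 4 (α = 4): (4−8)(4−9)(4−12)(4−5) = (−4)·(−5)·(−8)·(−1) = 160 ≡ 4, so v_4 = 4^{−1} = 10 (mod 13).
  i = 5 (α = 5): (5−8)(5−9)(5−12)(5−4) = (−3)·(−4)·(−7)·1 = −84 ≡ 7, so v_5 = 7^{−1} = 2 (mod 13).
  v = [3, 8, 3, 10, 2].
Step 2: syndromes of r = [2, 10, 8, 6, 4] (all sums mod 13).
  S_0 = Σ v_i r_i = 3·2 + 8·10 + 3·8 + 10·6 + 2·4 = 178 ≡ 9.
  S_1 = Σ v_i α_i r_i = 3·8·2 + 8·9·10 + 3·12·8 + 10·4·6 + 2·5·4 = 1336 ≡ 10.
  α_i^2 mod 13 = [12, 3, 1, 3, 12].
  S_2 = Σ v_i α_i^2 r_i = 3·12·2 + 8·3·10 + 3·1·8 + 10·3·6 + 2·12·4 = 612 ≡ 1.
  S = (9, 10, 1) ≠ 0, so r is not a codeword (an error is present).
Step 3: locate the error. For a single error e at position i, S_ℓ = v_i·e·α_i^ℓ, so α_err = S_1/S_0.
  S_0^{−1} = 9^{−1} = 3 (mod 13), so α_err = 10·3 = 30 ≡ 4 = α_4. Error position i = 4.
  Consistency check: S_2/S_1 = 1·4 = 4 ≡ 4 = α_err ✓ (single-error assumption holds).
Step 4: error magnitude e = S_0/v_4 = S_0·∏_{j≠4}(α_4 − α_j) = 9·4 = 36 ≡ 10 (mod 13).
Step 5: correct position 4: c_4 = r_4 − e = 6 − 10 ≡ 9 (mod 13). Hence c = [2, 10, 8, 9, 4].
  Check: interpolating c through the α_i gives m(x) = 3 + 8·x (degree < 2) with m(α_i) = c_i for every i, so c is indeed a codeword.


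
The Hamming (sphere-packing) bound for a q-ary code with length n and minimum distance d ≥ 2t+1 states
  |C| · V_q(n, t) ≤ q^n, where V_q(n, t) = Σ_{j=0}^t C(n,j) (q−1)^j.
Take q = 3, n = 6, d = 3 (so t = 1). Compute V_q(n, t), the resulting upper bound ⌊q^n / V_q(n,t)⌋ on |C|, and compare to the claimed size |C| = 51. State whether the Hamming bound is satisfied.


V_q(n, t) = 13, q^n = 729, Hamming bound = 56, |C| = 51 ≤ bound (satisfied).

Step 1: Compute V_q(n, t) = Σ_{j=0}^1 C(n, j) (q−1)^j.
  j = 0: C(6,0)·(2)^0 = 1·1 = 1.
  j = 1: C(6,1)·(2)^1 = 6·2 = 12.
  V_q(n, t) = 1 + 12 = 13.
Step 2: q^n = 3^6 = 729.
Step 3: Hamming bound ⌊q^n / V_q(n,t)⌋ = ⌊729/13⌋ = 56.
Step 4: Compare |C| = 51 to 56: satisfied.
The claimed |C| lies below the Hamming bound.


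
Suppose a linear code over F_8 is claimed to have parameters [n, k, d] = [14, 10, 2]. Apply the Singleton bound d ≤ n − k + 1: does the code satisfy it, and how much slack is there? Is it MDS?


Singleton RHS = n − k + 1 = 5, slack = 3, bound satisfied, not MDS.

Singleton bound: d ≤ n − k + 1.
Here n = 14, k = 10, so n − k + 1 = 5.
Given d = 2, check d ≤ 5: YES.
Slack = (n − k + 1) − d = 3.
The code is NOT MDS (slack = 3 > 0).
Description: the claimed parameters are [14, 10, 2]_8; such a code would be non-MDS.


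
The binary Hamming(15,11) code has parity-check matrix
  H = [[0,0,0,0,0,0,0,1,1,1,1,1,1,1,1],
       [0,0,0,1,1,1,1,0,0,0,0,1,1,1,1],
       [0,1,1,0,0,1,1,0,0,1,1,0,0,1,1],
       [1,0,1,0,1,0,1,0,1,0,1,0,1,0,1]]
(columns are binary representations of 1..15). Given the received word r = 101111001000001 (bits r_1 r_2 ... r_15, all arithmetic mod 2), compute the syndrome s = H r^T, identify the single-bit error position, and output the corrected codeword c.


s = (0, 0, 1, 1)^T, error position = 3, corrected codeword c = 100111001000001

Compute s = H r^T mod 2 one row at a time:
  s_1 = 0 + 1 + 0 + 0 + 0 + 0 + 0 + 1 = 2 ≡ 0 (mod 2).
  s_2 = 1 + 1 + 1 + 0 + 0 + 0 + 0 + 1 = 4 ≡ 0 (mod 2).
  s_3 = 0 + 1 + 1 + 0 + 0 + 0 + 0 + 1 = 3 ≡ 1 (mod 2).
  s_4 = 1 + 1 + 1 + 0 + 1 + 0 + 0 + 1 = 5 ≡ 1 (mod 2).
s = (0, 0, 1, 1)^T — this equals column 3 of H (binary 0011), so error is at position 3.
Correct: flip bit 3 of r = 101111001000001 to get c = 100111001000001.


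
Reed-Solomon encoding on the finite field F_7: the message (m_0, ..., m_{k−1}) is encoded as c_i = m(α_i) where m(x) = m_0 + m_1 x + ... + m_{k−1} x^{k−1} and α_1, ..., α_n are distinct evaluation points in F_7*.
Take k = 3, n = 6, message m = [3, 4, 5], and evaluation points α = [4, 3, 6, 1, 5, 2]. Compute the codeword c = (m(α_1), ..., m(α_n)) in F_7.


c = [1, 4, 4, 5, 1, 3]

Message polynomial: m(x) = 3 + 4·x + 5·x^2 (mod 7).
For each evaluation point α_i, compute m(α_i) mod 7:
  α_1 = 4: Horner steps 5 → 3 → 1, so m(4) = 1.
  α_2 = 3: Horner steps 5 → 5 → 4, so m(3) = 4.
  α_3 = 6: Horner steps 5 → 6 → 4, so m(6) = 4.
  α_4 = 1: Horner steps 5 → 2 → 5, so m(1) = 5.
  α_5 = 5: Horner steps 5 → 1 → 1, so m(5) = 1.
  α_6 = 2: Horner steps 5 → 0 → 3, so m(2) = 3.
Codeword c = [1, 4, 4, 5, 1, 3] ∈ F_7^6.


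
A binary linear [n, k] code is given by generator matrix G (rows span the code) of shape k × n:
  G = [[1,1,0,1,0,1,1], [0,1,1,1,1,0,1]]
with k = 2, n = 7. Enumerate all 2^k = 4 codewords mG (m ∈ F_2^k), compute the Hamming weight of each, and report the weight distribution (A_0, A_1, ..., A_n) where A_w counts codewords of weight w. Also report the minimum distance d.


Weight distribution: A_0 = 1, A_4 = 1, A_5 = 2. Minimum distance d = 4.

Enumerate all 2^2 = 4 messages m ∈ F_2^2.
For each, compute codeword c = mG in F_2^7, then tally its weight.
  m = 00 → c = 0000000, weight = 0.
  m = 10 → c = 1101011, weight = 5.
  m = 01 → c = 0111101, weight = 5.
  m = 11 → c = 1010110, weight = 4.
Tally weights:
  weight 0: 1 codewords.
  weight 4: 1 codewords.
  weight 5: 2 codewords.
Minimum distance d = smallest w > 0 with A_w > 0 = 4.
Sanity: Σ A_w = 4 = 2^2 = 4 ✓.
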